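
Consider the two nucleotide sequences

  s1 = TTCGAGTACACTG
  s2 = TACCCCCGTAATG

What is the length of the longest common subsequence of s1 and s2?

Pick T [1,1], C [3,7], G [6,8], T [7,9], A [8,10], A [10,11], T [12,12], G [13,13]; all 8 bases appear in both, in order. dp[13][13] = 8 confirms this is the maximum.

8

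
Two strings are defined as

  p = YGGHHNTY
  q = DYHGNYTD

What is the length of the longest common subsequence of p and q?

4

Let dp[i][j] be the LCS length of the first i characters of p and the first j characters of q. dp[i][j] = dp[i-1][j-1]+1 when the i-th and j-th characters match, else max(dp[i-1][j], dp[i][j-1]).
    ·  D  Y  H  G  N  Y  T  D
 ·  0  0  0  0  0  0  0  0  0
 Y  0  0  1  1  1  1  1  1  1
 G  0  0  1  1  2  2  2  2  2
 G  0  0  1  1  2  2  2  2  2
 H  0  0  1  2  2  2  2  2  2
 H  0  0  1  2  2  2  2  2  2
 N  0  0  1  2  2  3  3  3  3
 T  0  0  1  2  2  3  3  4  4
 Y  0  0  1  2  2  3  4  4  4
dp[8][8] = 4. One LCS (by backtracking along matches): YGNT.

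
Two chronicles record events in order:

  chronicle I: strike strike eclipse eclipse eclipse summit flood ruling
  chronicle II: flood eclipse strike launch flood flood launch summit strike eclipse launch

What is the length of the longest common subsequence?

3

Pick strike at chronicle I[1]=chronicle II[3], strike at chronicle I[2]=chronicle II[9], eclipse at chronicle I[3]=chronicle II[10]; all 3 events appear in both, in order, and the DP table's final entry dp[8][11] is also 3, so no common subsequence is longer.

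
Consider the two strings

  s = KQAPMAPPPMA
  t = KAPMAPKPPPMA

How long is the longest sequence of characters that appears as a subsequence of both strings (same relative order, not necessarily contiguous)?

10

Pick K at s[1]=t[1], A at s[3]=t[2], P at s[4]=t[3], M at s[5]=t[4], A at s[6]=t[5], P at s[7]=t[8], P at s[8]=t[9], P at s[9]=t[10], M at s[10]=t[11], A at s[11]=t[12]; all 10 characters appear in both, in order. Since dp[11][12] = 10, nothing longer is possible.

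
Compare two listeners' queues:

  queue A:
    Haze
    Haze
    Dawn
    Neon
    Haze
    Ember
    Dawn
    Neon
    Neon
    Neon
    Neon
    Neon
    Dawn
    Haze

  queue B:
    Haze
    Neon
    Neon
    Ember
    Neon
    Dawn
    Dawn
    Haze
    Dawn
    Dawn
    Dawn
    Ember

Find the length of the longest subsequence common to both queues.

One common subsequence of length 6: Haze [1,1], Neon [4,3], Ember [6,4], Dawn [7,6], Dawn [13,7], Haze [14,8], and the DP table's final entry dp[14][12] is also 6, so no common subsequence is longer.

6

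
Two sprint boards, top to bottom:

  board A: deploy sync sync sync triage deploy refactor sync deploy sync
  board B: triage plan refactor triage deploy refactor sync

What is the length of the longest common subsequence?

4

Pick triage at board A[5]=board B[4], then deploy at board A[6]=board B[5], then refactor at board A[7]=board B[6], then sync at board A[10]=board B[7]; all 4 tasks appear in both, in order, and the DP table's final entry dp[10][7] is also 4, so no common subsequence is longer.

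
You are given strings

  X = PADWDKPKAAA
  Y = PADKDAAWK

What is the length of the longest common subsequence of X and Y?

Match P (X #1, Y #1) → A (X #2, Y #2) → D (X #3, Y #3) → D (X #5, Y #5) → A (X #9, Y #6) → A (X #10, Y #7) — 6 characters in the same relative order in both, and the DP table's final entry dp[11][9] is also 6, so no common subsequence is longer.

6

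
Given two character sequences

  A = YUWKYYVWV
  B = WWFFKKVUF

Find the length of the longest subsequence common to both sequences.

Pick W at A[3]=B[2], then K at A[4]=B[6], then V at A[7]=B[7]; all 3 characters appear in both, in order, and the DP table's final entry dp[9][9] is also 3, so no common subsequence is longer.

3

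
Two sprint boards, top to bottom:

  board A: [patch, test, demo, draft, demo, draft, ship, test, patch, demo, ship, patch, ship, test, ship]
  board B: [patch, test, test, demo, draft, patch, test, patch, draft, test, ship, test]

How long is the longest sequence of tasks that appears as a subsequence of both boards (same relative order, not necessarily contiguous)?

8

Match patch (board A #1, board B #1), test (board A #2, board B #3), demo (board A #3, board B #4), draft (board A #4, board B #5), draft (board A #6, board B #9), test (board A #8, board B #10), ship (board A #13, board B #11), test (board A #14, board B #12) — 8 tasks in the same relative order in both. Since dp[15][12] = 8, nothing longer is possible.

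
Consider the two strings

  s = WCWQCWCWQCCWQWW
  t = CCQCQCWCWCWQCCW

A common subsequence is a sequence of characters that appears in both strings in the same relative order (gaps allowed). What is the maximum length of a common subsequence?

Match C at s[2]=t[6] → W at s[3]=t[7] → C at s[5]=t[8] → W at s[6]=t[9] → C at s[7]=t[10] → W at s[8]=t[11] → Q at s[9]=t[12] → C at s[10]=t[13] → C at s[11]=t[14] → W at s[15]=t[15] — 10 characters in the same relative order in both. The LCS DP gives dp[15][15] = 10, so this is optimal.

10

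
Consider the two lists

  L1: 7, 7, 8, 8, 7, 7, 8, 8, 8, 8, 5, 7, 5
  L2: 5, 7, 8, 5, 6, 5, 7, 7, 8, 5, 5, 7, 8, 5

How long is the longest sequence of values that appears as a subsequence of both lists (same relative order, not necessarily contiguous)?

Taking 7 [2,2]; then 8 [3,3]; then 7 [5,7]; then 7 [6,8]; then 8 [7,9]; then 5 [11,11]; then 7 [12,12]; then 5 [13,14] gives a common subsequence of length 8. The LCS DP gives dp[13][14] = 8, so this is optimal.

8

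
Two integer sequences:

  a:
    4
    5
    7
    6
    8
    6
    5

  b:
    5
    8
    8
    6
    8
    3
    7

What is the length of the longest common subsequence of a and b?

3

Taking 5 [2,1], then 6 [4,4], then 8 [5,5] gives a common subsequence of length 3, and the DP table's final entry dp[7][7] is also 3, so no common subsequence is longer.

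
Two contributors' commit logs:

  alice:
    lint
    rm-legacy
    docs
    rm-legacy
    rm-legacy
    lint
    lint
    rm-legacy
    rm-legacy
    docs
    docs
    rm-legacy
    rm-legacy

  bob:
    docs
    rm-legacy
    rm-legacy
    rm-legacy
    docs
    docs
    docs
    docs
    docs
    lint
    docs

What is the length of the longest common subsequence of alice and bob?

6

Pick docs at alice[3]=bob[1], then rm-legacy at alice[4]=bob[2], then rm-legacy at alice[5]=bob[3], then rm-legacy at alice[8]=bob[4], then docs at alice[10]=bob[9], then docs at alice[11]=bob[11]; all 6 commits appear in both, in order, and the DP table's final entry dp[13][11] is also 6, so no common subsequence is longer.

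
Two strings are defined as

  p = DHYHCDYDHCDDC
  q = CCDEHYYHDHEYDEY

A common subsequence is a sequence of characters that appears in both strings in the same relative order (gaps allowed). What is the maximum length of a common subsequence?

Pick D [1,3], then H [2,5], then Y [3,7], then H [4,8], then D [6,9], then Y [7,12], then D [8,13]; all 7 characters appear in both, in order, and the DP table's final entry dp[13][15] is also 7, so no common subsequence is longer.

7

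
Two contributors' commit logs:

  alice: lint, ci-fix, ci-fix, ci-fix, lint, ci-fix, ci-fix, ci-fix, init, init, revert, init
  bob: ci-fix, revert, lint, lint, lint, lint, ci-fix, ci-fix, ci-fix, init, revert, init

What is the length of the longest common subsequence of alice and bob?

8

Taking lint [1,5]; then lint [5,6]; then ci-fix [6,7]; then ci-fix [7,8]; then ci-fix [8,9]; then init [10,10]; then revert [11,11]; then init [12,12] gives a common subsequence of length 8. Since dp[12][12] = 8, nothing longer is possible.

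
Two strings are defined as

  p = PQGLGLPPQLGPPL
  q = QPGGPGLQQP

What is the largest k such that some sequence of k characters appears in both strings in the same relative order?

6

Pick P [1,2] → G [3,4] → G [5,6] → L [6,7] → Q [9,9] → P [13,10]; all 6 characters appear in both, in order. The LCS DP gives dp[14][10] = 6, so this is optimal.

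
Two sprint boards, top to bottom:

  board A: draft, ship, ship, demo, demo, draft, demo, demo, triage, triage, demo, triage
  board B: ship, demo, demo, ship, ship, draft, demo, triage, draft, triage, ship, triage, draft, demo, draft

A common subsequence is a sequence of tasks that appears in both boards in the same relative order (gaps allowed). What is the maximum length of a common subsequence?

Match ship at board A[3]=board B[1]; then demo at board A[4]=board B[2]; then demo at board A[5]=board B[3]; then draft at board A[6]=board B[6]; then demo at board A[7]=board B[7]; then triage at board A[9]=board B[10]; then triage at board A[10]=board B[12]; then demo at board A[11]=board B[14] — 8 tasks in the same relative order in both. dp[12][15] = 8 confirms this is the maximum.

8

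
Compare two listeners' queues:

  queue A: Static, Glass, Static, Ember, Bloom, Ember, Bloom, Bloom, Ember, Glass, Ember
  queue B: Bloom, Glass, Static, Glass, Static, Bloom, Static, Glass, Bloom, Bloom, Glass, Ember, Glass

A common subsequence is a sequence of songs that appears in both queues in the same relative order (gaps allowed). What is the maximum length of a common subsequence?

One common subsequence of length 8: Static [1,3], then Glass [2,4], then Static [3,5], then Bloom [5,6], then Bloom [7,9], then Bloom [8,10], then Ember [9,12], then Glass [10,13], and the DP table's final entry dp[11][13] is also 8, so no common subsequence is longer.

8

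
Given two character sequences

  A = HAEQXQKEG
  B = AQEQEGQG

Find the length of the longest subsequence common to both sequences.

5

Taking A (A #2, B #1); then E (A #3, B #3); then Q (A #4, B #4); then Q (A #6, B #7); then G (A #9, B #8) gives a common subsequence of length 5. The LCS DP gives dp[9][8] = 5, so this is optimal.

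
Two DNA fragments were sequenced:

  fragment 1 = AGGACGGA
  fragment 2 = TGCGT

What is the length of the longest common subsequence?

Let dp[i][j] be the LCS length of the first i bases of fragment 1 and the first j bases of fragment 2. dp[i][j] = dp[i-1][j-1]+1 when the i-th and j-th bases match, else max(dp[i-1][j], dp[i][j-1]).
    ·  T  G  C  G  T
 ·  0  0  0  0  0  0
 A  0  0  0  0  0  0
 G  0  0  1  1  1  1
 G  0  0  1  1  2  2
 A  0  0  1  1  2  2
 C  0  0  1  2  2  2
 G  0  0  1  2  3  3
 G  0  0  1  2  3  3
 A  0  0  1  2  3  3
dp[8][5] = 3. One LCS (by backtracking along matches): GCG.

3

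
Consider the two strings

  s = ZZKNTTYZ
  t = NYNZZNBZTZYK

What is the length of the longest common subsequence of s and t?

5

Let dp[i][j] be the LCS length of the first i characters of s and the first j characters of t. dp[i][j] = dp[i-1][j-1]+1 when the i-th and j-th characters match, else max(dp[i-1][j], dp[i][j-1]).
    ·  N  Y  N  Z  Z  N  B  Z  T  Z  Y  K
 ·  0  0  0  0  0  0  0  0  0  0  0  0  0
 Z  0  0  0  0  1  1  1  1  1  1  1  1  1
 Z  0  0  0  0  1  2  2  2  2  2  2  2  2
 K  0  0  0  0  1  2  2  2  2  2  2  2  3
 N  0  1  1  1  1  2  3  3  3  3  3  3  3
 T  0  1  1  1  1  2  3  3  3  4  4  4  4
 T  0  1  1  1  1  2  3  3  3  4  4  4  4
 Y  0  1  2  2  2  2  3  3  3  4  4  5  5
 Z  0  1  2  2  3  3  3  3  4  4  5  5  5
dp[8][12] = 5. One LCS (by backtracking along matches): ZZNTY.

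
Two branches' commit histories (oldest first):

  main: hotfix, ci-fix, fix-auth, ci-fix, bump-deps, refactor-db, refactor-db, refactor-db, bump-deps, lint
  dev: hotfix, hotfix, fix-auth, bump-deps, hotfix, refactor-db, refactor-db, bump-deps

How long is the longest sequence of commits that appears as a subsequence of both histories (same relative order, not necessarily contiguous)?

Pick hotfix at main[1]=dev[2], fix-auth at main[3]=dev[3], bump-deps at main[5]=dev[4], refactor-db at main[7]=dev[6], refactor-db at main[8]=dev[7], bump-deps at main[9]=dev[8]; all 6 commits appear in both, in order. dp[10][8] = 6 confirms this is the maximum.

6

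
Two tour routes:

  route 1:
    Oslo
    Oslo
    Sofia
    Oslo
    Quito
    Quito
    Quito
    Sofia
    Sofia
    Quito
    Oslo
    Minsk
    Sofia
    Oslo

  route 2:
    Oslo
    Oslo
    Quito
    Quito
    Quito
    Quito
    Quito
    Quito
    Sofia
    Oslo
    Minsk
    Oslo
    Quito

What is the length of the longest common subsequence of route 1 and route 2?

9

Taking Oslo (route 1 #1, route 2 #1) → Oslo (route 1 #2, route 2 #2) → Quito (route 1 #5, route 2 #6) → Quito (route 1 #6, route 2 #7) → Quito (route 1 #7, route 2 #8) → Sofia (route 1 #9, route 2 #9) → Oslo (route 1 #11, route 2 #10) → Minsk (route 1 #12, route 2 #11) → Oslo (route 1 #14, route 2 #12) gives a common subsequence of length 9, and the DP table's final entry dp[14][13] is also 9, so no common subsequence is longer.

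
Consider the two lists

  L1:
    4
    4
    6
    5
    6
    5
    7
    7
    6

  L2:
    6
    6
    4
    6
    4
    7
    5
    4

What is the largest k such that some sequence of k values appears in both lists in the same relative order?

3

One common subsequence of length 3: 4 [1,3], then 4 [2,5], then 5 [4,7]. dp[9][8] = 3 confirms this is the maximum.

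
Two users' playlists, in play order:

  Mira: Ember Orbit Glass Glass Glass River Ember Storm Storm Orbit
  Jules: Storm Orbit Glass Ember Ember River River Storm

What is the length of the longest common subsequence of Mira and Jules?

4

One common subsequence of length 4: Orbit [2,2], then Glass [3,3], then River [6,7], then Storm [9,8]. dp[10][8] = 4 confirms this is the maximum.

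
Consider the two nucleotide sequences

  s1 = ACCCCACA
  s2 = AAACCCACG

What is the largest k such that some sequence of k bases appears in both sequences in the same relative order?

6

Pick A (s1 #1, s2 #3) → C (s1 #3, s2 #4) → C (s1 #4, s2 #5) → C (s1 #5, s2 #6) → A (s1 #6, s2 #7) → C (s1 #7, s2 #8); all 6 bases appear in both, in order, and the DP table's final entry dp[8][9] is also 6, so no common subsequence is longer.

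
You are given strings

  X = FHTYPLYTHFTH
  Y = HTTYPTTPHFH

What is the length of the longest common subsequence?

8

Let dp[i][j] be the LCS length of the first i characters of X and the first j characters of Y. dp[i][j] = dp[i-1][j-1]+1 when the i-th and j-th characters match, else max(dp[i-1][j], dp[i][j-1]).
    ·  H  T  T  Y  P  T  T  P  H  F  H
 ·  0  0  0  0  0  0  0  0  0  0  0  0
 F  0  0  0  0  0  0  0  0  0  0  1  1
 H  0  1  1  1  1  1  1  1  1  1  1  2
 T  0  1  2  2  2  2  2  2  2  2  2  2
 Y  0  1  2  2  3  3  3  3  3  3  3  3
 P  0  1  2  2  3  4  4  4  4  4  4  4
 L  0  1  2  2  3  4  4  4  4  4  4  4
 Y  0  1  2  2  3  4  4  4  4  4  4  4
 T  0  1  2  3  3  4  5  5  5  5  5  5
 H  0  1  2  3  3  4  5  5  5  6  6  6
 F  0  1  2  3  3  4  5  5  5  6  7  7
 T  0  1  2  3  3  4  5  6  6  6  7  7
 H  0  1  2  3  3  4  5  6  6  7  7  8
dp[12][11] = 8. One LCS (by backtracking along matches): HTYPTHFH.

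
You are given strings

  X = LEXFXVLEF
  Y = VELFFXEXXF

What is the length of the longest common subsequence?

5

Let dp[i][j] be the LCS length of the first i characters of X and the first j characters of Y. dp[i][j] = dp[i-1][j-1]+1 when the i-th and j-th characters match, else max(dp[i-1][j], dp[i][j-1]).
    ·  V  E  L  F  F  X  E  X  X  F
 ·  0  0  0  0  0  0  0  0  0  0  0
 L  0  0  0  1  1  1  1  1  1  1  1
 E  0  0  1  1  1  1  1  2  2  2  2
 X  0  0  1  1  1  1  2  2  3  3  3
 F  0  0  1  1  2  2  2  2  3  3  4
 X  0  0  1  1  2  2  3  3  3  4  4
 V  0  1  1  1  2  2  3  3  3  4  4
 L  0  1  1  2  2  2  3  3  3  4  4
 E  0  1  2  2  2  2  3  4  4  4  4
 F  0  1  2  2  3  3  3  4  4  4  5
dp[9][10] = 5. One LCS (by backtracking along matches): LEXXF.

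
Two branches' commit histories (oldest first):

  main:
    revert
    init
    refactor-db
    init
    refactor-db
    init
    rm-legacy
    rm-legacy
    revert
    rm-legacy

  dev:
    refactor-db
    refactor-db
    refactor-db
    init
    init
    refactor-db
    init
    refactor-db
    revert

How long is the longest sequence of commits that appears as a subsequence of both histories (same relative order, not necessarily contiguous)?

One common subsequence of length 5: init (main #2, dev #5); then refactor-db (main #3, dev #6); then init (main #4, dev #7); then refactor-db (main #5, dev #8); then revert (main #9, dev #9). dp[10][9] = 5 confirms this is the maximum.

5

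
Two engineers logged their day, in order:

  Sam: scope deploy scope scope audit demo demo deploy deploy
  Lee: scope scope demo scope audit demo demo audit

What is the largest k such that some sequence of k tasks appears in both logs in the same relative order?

Match scope (Sam #1, Lee #1) → scope (Sam #3, Lee #2) → scope (Sam #4, Lee #4) → audit (Sam #5, Lee #5) → demo (Sam #6, Lee #6) → demo (Sam #7, Lee #7) — 6 tasks in the same relative order in both, and the DP table's final entry dp[9][8] is also 6, so no common subsequence is longer.

6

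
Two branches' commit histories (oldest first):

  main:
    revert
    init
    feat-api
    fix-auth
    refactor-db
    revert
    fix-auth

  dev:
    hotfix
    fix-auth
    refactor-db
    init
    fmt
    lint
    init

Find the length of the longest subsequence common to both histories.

2

One common subsequence of length 2: fix-auth (main #4, dev #2) → refactor-db (main #5, dev #3). The LCS DP gives dp[7][7] = 2, so this is optimal.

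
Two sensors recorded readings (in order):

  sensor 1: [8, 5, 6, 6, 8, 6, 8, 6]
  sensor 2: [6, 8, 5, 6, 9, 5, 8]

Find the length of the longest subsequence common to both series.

Match 8 (sensor 1 #1, sensor 2 #2) → 5 (sensor 1 #2, sensor 2 #3) → 6 (sensor 1 #3, sensor 2 #4) → 8 (sensor 1 #7, sensor 2 #7) — 4 values in the same relative order in both. dp[8][7] = 4 confirms this is the maximum.

4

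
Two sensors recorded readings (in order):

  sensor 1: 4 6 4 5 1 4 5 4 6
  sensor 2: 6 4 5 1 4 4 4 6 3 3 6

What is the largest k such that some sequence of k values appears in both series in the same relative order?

Taking 6 (sensor 1 #2, sensor 2 #1), 4 (sensor 1 #3, sensor 2 #2), 5 (sensor 1 #4, sensor 2 #3), 1 (sensor 1 #5, sensor 2 #4), 4 (sensor 1 #6, sensor 2 #6), 4 (sensor 1 #8, sensor 2 #7), 6 (sensor 1 #9, sensor 2 #11) gives a common subsequence of length 7. The LCS DP gives dp[9][11] = 7, so this is optimal.

7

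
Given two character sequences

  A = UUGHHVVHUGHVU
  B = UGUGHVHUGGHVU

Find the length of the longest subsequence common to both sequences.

Taking U at A[1]=B[1]; then U at A[2]=B[3]; then G at A[3]=B[4]; then H at A[5]=B[5]; then V at A[7]=B[6]; then H at A[8]=B[7]; then U at A[9]=B[8]; then G at A[10]=B[10]; then H at A[11]=B[11]; then V at A[12]=B[12]; then U at A[13]=B[13] gives a common subsequence of length 11, and the DP table's final entry dp[13][13] is also 11, so no common subsequence is longer.

11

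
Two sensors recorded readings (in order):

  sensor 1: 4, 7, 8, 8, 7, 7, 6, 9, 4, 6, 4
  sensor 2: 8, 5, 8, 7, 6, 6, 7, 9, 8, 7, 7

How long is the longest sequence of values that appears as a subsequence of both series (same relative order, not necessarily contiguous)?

5

Taking 8 at sensor 1[3]=sensor 2[1], 8 at sensor 1[4]=sensor 2[3], 7 at sensor 1[5]=sensor 2[4], 7 at sensor 1[6]=sensor 2[7], 9 at sensor 1[8]=sensor 2[8] gives a common subsequence of length 5, and the DP table's final entry dp[11][11] is also 5, so no common subsequence is longer.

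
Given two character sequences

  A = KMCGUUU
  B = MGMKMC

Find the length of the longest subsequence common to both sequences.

Let dp[i][j] be the LCS length of the first i characters of A and the first j characters of B. dp[i][j] = dp[i-1][j-1]+1 when the i-th and j-th characters match, else max(dp[i-1][j], dp[i][j-1]).
    ·  M  G  M  K  M  C
 ·  0  0  0  0  0  0  0
 K  0  0  0  0  1  1  1
 M  0  1  1  1  1  2  2
 C  0  1  1  1  1  2  3
 G  0  1  2  2  2  2  3
 U  0  1  2  2  2  2  3
 U  0  1  2  2  2  2  3
 U  0  1  2  2  2  2  3
dp[7][6] = 3. One LCS (by backtracking along matches): KMC.

3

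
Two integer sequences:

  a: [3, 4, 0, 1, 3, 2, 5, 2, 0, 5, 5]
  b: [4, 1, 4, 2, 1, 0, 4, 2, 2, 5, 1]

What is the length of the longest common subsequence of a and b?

5

Pick 4 at a[2]=b[3], 0 at a[3]=b[6], 2 at a[6]=b[8], 2 at a[8]=b[9], 5 at a[10]=b[10]; all 5 values appear in both, in order. The LCS DP gives dp[11][11] = 5, so this is optimal.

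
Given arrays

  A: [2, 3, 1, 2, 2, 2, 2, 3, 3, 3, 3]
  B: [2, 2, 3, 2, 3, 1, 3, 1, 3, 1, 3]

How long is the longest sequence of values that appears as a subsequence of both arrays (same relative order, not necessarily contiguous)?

Let dp[i][j] be the LCS length of the first i values of A and the first j values of B. dp[i][j] = dp[i-1][j-1]+1 when the i-th and j-th values match, else max(dp[i-1][j], dp[i][j-1]).
    ·  2  2  3  2  3  1  3  1  3  1  3
 ·  0  0  0  0  0  0  0  0  0  0  0  0
 2  0  1  1  1  1  1  1  1  1  1  1  1
 3  0  1  1  2  2  2  2  2  2  2  2  2
 1  0  1  1  2  2  2  3  3  3  3  3  3
 2  0  1  2  2  3  3  3  3  3  3  3  3
 2  0  1  2  2  3  3  3  3  3  3  3  3
 2  0  1  2  2  3  3  3  3  3  3  3  3
 2  0  1  2  2  3  3  3  3  3  3  3  3
 3  0  1  2  3  3  4  4  4  4  4  4  4
 3  0  1  2  3  3  4  4  5  5  5  5  5
 3  0  1  2  3  3  4  4  5  5  6  6  6
 3  0  1  2  3  3  4  4  5  5  6  6  7
dp[11][11] = 7. One LCS (by backtracking along matches): 2, 3, 2, 3, 3, 3, 3.

7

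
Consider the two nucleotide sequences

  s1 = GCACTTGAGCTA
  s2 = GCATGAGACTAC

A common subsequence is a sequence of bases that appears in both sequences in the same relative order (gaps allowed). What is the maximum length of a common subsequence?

10

Let dp[i][j] be the LCS length of the first i bases of s1 and the first j bases of s2. dp[i][j] = dp[i-1][j-1]+1 when the i-th and j-th bases match, else max(dp[i-1][j], dp[i][j-1]).
    ·  G  C  A  T  G  A  G  A  C  T  A  C
 ·  0  0  0  0  0  0  0  0  0  0  0  0  0
 G  0  1  1  1  1  1  1  1  1  1  1  1  1
 C  0  1  2  2  2  2  2  2  2  2  2  2  2
 A  0  1  2  3  3  3  3  3  3  3  3  3  3
 C  0  1  2  3  3  3  3  3  3  4  4  4  4
 T  0  1  2  3  4  4  4  4  4  4  5  5  5
 T  0  1  2  3  4  4  4  4  4  4  5  5  5
 G  0  1  2  3  4  5  5  5  5  5  5  5  5
 A  0  1  2  3  4  5  6  6  6  6  6  6  6
 G  0  1  2  3  4  5  6  7  7  7  7  7  7
 C  0  1  2  3  4  5  6  7  7  8  8  8  8
 T  0  1  2  3  4  5  6  7  7  8  9  9  9
 A  0  1  2  3  4  5  6  7  8  8  9 10 10
dp[12][12] = 10. One LCS (by backtracking along matches): GCATGAGCTA.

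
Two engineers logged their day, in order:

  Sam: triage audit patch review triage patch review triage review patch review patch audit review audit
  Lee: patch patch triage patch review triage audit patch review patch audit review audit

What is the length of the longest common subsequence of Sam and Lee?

11

Taking patch [3,2], triage [5,3], patch [6,4], review [7,5], triage [8,6], patch [10,8], review [11,9], patch [12,10], audit [13,11], review [14,12], audit [15,13] gives a common subsequence of length 11. Since dp[15][13] = 11, nothing longer is possible.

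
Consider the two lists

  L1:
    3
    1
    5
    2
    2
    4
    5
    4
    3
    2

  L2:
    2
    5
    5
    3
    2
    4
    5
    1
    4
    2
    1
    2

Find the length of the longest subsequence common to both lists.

One common subsequence of length 6: 3 (L1 #1, L2 #4), then 2 (L1 #5, L2 #5), then 4 (L1 #6, L2 #6), then 5 (L1 #7, L2 #7), then 4 (L1 #8, L2 #9), then 2 (L1 #10, L2 #12). Since dp[10][12] = 6, nothing longer is possible.

6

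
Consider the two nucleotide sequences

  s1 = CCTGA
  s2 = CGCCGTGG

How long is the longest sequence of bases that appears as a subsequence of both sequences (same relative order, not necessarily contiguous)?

Match C at s1[1]=s2[3] → C at s1[2]=s2[4] → T at s1[3]=s2[6] → G at s1[4]=s2[8] — 4 bases in the same relative order in both, and the DP table's final entry dp[5][8] is also 4, so no common subsequence is longer.

4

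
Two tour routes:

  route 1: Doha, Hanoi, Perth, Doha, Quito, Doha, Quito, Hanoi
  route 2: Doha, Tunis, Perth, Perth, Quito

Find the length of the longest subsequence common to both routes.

3

Match Doha (route 1 #1, route 2 #1) → Perth (route 1 #3, route 2 #4) → Quito (route 1 #7, route 2 #5) — 3 stops in the same relative order in both. The LCS DP gives dp[8][5] = 3, so this is optimal.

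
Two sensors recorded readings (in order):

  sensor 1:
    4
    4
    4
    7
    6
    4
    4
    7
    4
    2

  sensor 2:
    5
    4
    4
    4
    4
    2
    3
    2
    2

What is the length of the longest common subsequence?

One common subsequence of length 5: 4 [1,2]; then 4 [2,3]; then 4 [3,4]; then 4 [6,5]; then 2 [10,9], and the DP table's final entry dp[10][9] is also 5, so no common subsequence is longer.

5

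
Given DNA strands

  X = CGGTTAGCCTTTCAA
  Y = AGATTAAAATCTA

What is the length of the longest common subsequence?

Pick G (X #2, Y #2), T (X #4, Y #4), T (X #5, Y #5), A (X #6, Y #9), C (X #9, Y #11), T (X #12, Y #12), A (X #15, Y #13); all 7 bases appear in both, in order. dp[15][13] = 7 confirms this is the maximum.

7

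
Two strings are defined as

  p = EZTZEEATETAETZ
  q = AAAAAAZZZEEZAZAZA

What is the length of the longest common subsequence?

7

Pick Z (p #2, q #8), then Z (p #4, q #9), then E (p #5, q #10), then E (p #6, q #11), then A (p #7, q #13), then A (p #11, q #15), then Z (p #14, q #16); all 7 characters appear in both, in order. dp[14][17] = 7 confirms this is the maximum.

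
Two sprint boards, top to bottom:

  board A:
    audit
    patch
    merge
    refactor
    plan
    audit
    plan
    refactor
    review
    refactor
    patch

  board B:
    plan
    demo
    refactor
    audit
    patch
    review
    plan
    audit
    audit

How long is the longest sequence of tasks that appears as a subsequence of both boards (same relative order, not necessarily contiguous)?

4

Pick audit at board A[1]=board B[4], patch at board A[2]=board B[5], plan at board A[5]=board B[7], audit at board A[6]=board B[9]; all 4 tasks appear in both, in order, and the DP table's final entry dp[11][9] is also 4, so no common subsequence is longer.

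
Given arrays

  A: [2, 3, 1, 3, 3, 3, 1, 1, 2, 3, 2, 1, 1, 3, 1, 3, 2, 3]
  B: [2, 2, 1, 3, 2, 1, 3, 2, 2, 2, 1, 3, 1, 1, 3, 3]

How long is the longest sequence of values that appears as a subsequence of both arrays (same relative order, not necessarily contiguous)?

One common subsequence of length 11: 2 at A[1]=B[2], then 3 at A[2]=B[4], then 1 at A[3]=B[6], then 3 at A[4]=B[7], then 2 at A[9]=B[9], then 2 at A[11]=B[10], then 1 at A[12]=B[11], then 1 at A[13]=B[13], then 1 at A[15]=B[14], then 3 at A[16]=B[15], then 3 at A[18]=B[16], and the DP table's final entry dp[18][16] is also 11, so no common subsequence is longer.

11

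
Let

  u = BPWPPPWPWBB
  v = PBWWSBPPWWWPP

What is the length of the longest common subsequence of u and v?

6

Let dp[i][j] be the LCS length of the first i characters of u and the first j characters of v. dp[i][j] = dp[i-1][j-1]+1 when the i-th and j-th characters match, else max(dp[i-1][j], dp[i][j-1]).
    ·  P  B  W  W  S  B  P  P  W  W  W  P  P
 ·  0  0  0  0  0  0  0  0  0  0  0  0  0  0
 B  0  0  1  1  1  1  1  1  1  1  1  1  1  1
 P  0  1  1  1  1  1  1  2  2  2  2  2  2  2
 W  0  1  1  2  2  2  2  2  2  3  3  3  3  3
 P  0  1  1  2  2  2  2  3  3  3  3  3  4  4
 P  0  1  1  2  2  2  2  3  4  4  4  4  4  5
 P  0  1  1  2  2  2  2  3  4  4  4  4  5  5
 W  0  1  1  2  3  3  3  3  4  5  5  5  5  5
 P  0  1  1  2  3  3  3  4  4  5  5  5  6  6
 W  0  1  1  2  3  3  3  4  4  5  6  6  6  6
 B  0  1  2  2  3  3  4  4  4  5  6  6  6  6
 B  0  1  2  2  3  3  4  4  4  5  6  6  6  6
dp[11][13] = 6. One LCS (by backtracking along matches): BWPPPP.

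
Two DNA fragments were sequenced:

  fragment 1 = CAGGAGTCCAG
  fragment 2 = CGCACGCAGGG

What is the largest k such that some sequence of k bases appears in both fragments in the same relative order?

7

Let dp[i][j] be the LCS length of the first i bases of fragment 1 and the first j bases of fragment 2. dp[i][j] = dp[i-1][j-1]+1 when the i-th and j-th bases match, else max(dp[i-1][j], dp[i][j-1]).
    ·  C  G  C  A  C  G  C  A  G  G  G
 ·  0  0  0  0  0  0  0  0  0  0  0  0
 C  0  1  1  1  1  1  1  1  1  1  1  1
 A  0  1  1  1  2  2  2  2  2  2  2  2
 G  0  1  2  2  2  2  3  3  3  3  3  3
 G  0  1  2  2  2  2  3  3  3  4  4  4
 A  0  1  2  2  3  3  3  3  4  4  4  4
 G  0  1  2  2  3  3  4  4  4  5  5  5
 T  0  1  2  2  3  3  4  4  4  5  5  5
 C  0  1  2  3  3  4  4  5  5  5  5  5
 C  0  1  2  3  3  4  4  5  5  5  5  5
 A  0  1  2  3  4  4  4  5  6  6  6  6
 G  0  1  2  3  4  4  5  5  6  7  7  7
dp[11][11] = 7. One LCS (by backtracking along matches): CGAGCAG.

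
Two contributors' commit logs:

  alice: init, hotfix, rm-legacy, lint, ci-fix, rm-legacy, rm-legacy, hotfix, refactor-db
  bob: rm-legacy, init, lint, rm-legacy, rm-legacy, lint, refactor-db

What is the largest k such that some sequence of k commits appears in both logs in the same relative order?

5

Match init at alice[1]=bob[2], then lint at alice[4]=bob[3], then rm-legacy at alice[6]=bob[4], then rm-legacy at alice[7]=bob[5], then refactor-db at alice[9]=bob[7] — 5 commits in the same relative order in both, and the DP table's final entry dp[9][7] is also 5, so no common subsequence is longer.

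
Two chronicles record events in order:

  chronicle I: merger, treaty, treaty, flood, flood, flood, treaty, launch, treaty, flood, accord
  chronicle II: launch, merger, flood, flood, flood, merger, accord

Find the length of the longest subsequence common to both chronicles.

One common subsequence of length 5: merger at chronicle I[1]=chronicle II[2], then flood at chronicle I[4]=chronicle II[3], then flood at chronicle I[5]=chronicle II[4], then flood at chronicle I[6]=chronicle II[5], then accord at chronicle I[11]=chronicle II[7], and the DP table's final entry dp[11][7] is also 5, so no common subsequence is longer.

5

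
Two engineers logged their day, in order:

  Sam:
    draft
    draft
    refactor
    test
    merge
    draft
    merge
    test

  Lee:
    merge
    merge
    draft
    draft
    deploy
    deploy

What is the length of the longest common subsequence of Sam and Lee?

Taking draft (Sam #1, Lee #3), then draft (Sam #2, Lee #4) gives a common subsequence of length 2. Since dp[8][6] = 2, nothing longer is possible.

2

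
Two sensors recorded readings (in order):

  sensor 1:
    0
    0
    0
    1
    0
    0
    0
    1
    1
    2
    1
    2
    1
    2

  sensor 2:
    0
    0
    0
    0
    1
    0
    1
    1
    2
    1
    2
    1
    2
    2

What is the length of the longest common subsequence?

One common subsequence of length 12: 0 (sensor 1 #1, sensor 2 #2), then 0 (sensor 1 #2, sensor 2 #3), then 0 (sensor 1 #3, sensor 2 #4), then 1 (sensor 1 #4, sensor 2 #5), then 0 (sensor 1 #7, sensor 2 #6), then 1 (sensor 1 #8, sensor 2 #7), then 1 (sensor 1 #9, sensor 2 #8), then 2 (sensor 1 #10, sensor 2 #9), then 1 (sensor 1 #11, sensor 2 #10), then 2 (sensor 1 #12, sensor 2 #11), then 1 (sensor 1 #13, sensor 2 #12), then 2 (sensor 1 #14, sensor 2 #14). The LCS DP gives dp[14][14] = 12, so this is optimal.

12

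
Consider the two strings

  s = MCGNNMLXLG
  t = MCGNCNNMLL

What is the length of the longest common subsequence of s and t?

8

Pick M at s[1]=t[1] → C at s[2]=t[2] → G at s[3]=t[3] → N at s[4]=t[6] → N at s[5]=t[7] → M at s[6]=t[8] → L at s[7]=t[9] → L at s[9]=t[10]; all 8 characters appear in both, in order, and the DP table's final entry dp[10][10] is also 8, so no common subsequence is longer.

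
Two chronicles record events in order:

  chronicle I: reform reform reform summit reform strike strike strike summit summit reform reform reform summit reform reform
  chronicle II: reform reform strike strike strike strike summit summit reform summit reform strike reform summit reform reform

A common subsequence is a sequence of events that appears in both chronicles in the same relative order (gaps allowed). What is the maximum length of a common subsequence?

Match reform (chronicle I #1, chronicle II #1), then reform (chronicle I #2, chronicle II #2), then strike (chronicle I #6, chronicle II #4), then strike (chronicle I #7, chronicle II #5), then strike (chronicle I #8, chronicle II #6), then summit (chronicle I #9, chronicle II #7), then summit (chronicle I #10, chronicle II #8), then reform (chronicle I #11, chronicle II #9), then reform (chronicle I #12, chronicle II #11), then reform (chronicle I #13, chronicle II #13), then summit (chronicle I #14, chronicle II #14), then reform (chronicle I #15, chronicle II #15), then reform (chronicle I #16, chronicle II #16) — 13 events in the same relative order in both. The LCS DP gives dp[16][16] = 13, so this is optimal.

13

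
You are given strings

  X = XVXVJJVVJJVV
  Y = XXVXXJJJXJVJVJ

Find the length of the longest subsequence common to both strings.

Pick X at X[1]=Y[2] → V at X[2]=Y[3] → X at X[3]=Y[5] → J at X[5]=Y[6] → J at X[6]=Y[7] → J at X[9]=Y[8] → J at X[10]=Y[10] → V at X[11]=Y[11] → V at X[12]=Y[13]; all 9 characters appear in both, in order. The LCS DP gives dp[12][14] = 9, so this is optimal.

9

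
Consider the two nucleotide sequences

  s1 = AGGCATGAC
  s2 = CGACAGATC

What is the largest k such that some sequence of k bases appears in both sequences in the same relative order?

Taking A (s1 #1, s2 #3), C (s1 #4, s2 #4), A (s1 #5, s2 #5), G (s1 #7, s2 #6), A (s1 #8, s2 #7), C (s1 #9, s2 #9) gives a common subsequence of length 6, and the DP table's final entry dp[9][9] is also 6, so no common subsequence is longer.

6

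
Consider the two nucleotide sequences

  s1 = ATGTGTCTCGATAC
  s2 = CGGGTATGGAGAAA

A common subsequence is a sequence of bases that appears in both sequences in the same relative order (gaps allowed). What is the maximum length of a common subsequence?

Match A [1,6], T [2,7], G [3,8], G [5,9], G [10,11], A [11,13], A [13,14] — 7 bases in the same relative order in both. dp[14][14] = 7 confirms this is the maximum.

7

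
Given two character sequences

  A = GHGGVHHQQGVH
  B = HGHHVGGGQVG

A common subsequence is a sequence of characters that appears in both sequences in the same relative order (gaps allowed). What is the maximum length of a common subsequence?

6

Let dp[i][j] be the LCS length of the first i characters of A and the first j characters of B. dp[i][j] = dp[i-1][j-1]+1 when the i-th and j-th characters match, else max(dp[i-1][j], dp[i][j-1]).
    ·  H  G  H  H  V  G  G  G  Q  V  G
 ·  0  0  0  0  0  0  0  0  0  0  0  0
 G  0  0  1  1  1  1  1  1  1  1  1  1
 H  0  1  1  2  2  2  2  2  2  2  2  2
 G  0  1  2  2  2  2  3  3  3  3  3  3
 G  0  1  2  2  2  2  3  4  4  4  4  4
 V  0  1  2  2  2  3  3  4  4  4  5  5
 H  0  1  2  3  3  3  3  4  4  4  5  5
 H  0  1  2  3  4  4  4  4  4  4  5  5
 Q  0  1  2  3  4  4  4  4  4  5  5  5
 Q  0  1  2  3  4  4  4  4  4  5  5  5
 G  0  1  2  3  4  4  5  5  5  5  5  6
 V  0  1  2  3  4  5  5  5  5  5  6  6
 H  0  1  2  3  4  5  5  5  5  5  6  6
dp[12][11] = 6. One LCS (by backtracking along matches): GHGGVG.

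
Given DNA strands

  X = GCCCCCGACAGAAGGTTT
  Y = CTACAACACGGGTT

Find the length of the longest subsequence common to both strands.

Taking C [2,1] → C [3,4] → C [6,7] → A [8,8] → C [9,9] → G [11,10] → G [14,11] → G [15,12] → T [17,13] → T [18,14] gives a common subsequence of length 10. dp[18][14] = 10 confirms this is the maximum.

10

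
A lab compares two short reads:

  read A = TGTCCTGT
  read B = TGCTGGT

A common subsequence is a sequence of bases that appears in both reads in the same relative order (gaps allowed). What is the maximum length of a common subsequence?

6

Taking T [1,1], G [2,2], C [5,3], T [6,4], G [7,6], T [8,7] gives a common subsequence of length 6. Since dp[8][7] = 6, nothing longer is possible.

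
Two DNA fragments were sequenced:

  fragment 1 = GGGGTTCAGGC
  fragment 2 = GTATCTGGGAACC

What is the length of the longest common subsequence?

Taking G at fragment 1[4]=fragment 2[1] → T at fragment 1[5]=fragment 2[2] → T at fragment 1[6]=fragment 2[4] → C at fragment 1[7]=fragment 2[5] → G at fragment 1[9]=fragment 2[8] → G at fragment 1[10]=fragment 2[9] → C at fragment 1[11]=fragment 2[13] gives a common subsequence of length 7. Since dp[11][13] = 7, nothing longer is possible.

7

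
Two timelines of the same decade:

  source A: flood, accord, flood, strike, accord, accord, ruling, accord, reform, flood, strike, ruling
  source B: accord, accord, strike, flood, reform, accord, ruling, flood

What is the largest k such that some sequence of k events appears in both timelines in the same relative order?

5

Pick accord (source A #2, source B #2), then flood (source A #3, source B #4), then accord (source A #6, source B #6), then ruling (source A #7, source B #7), then flood (source A #10, source B #8); all 5 events appear in both, in order. The LCS DP gives dp[12][8] = 5, so this is optimal.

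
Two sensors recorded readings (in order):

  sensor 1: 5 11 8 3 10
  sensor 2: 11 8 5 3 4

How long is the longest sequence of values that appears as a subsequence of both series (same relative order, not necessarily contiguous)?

One common subsequence of length 3: 11 (sensor 1 #2, sensor 2 #1), 8 (sensor 1 #3, sensor 2 #2), 3 (sensor 1 #4, sensor 2 #4). Since dp[5][5] = 3, nothing longer is possible.

3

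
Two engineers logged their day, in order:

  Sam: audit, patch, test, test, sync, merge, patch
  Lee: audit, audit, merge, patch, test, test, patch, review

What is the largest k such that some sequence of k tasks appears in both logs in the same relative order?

5

Match audit (Sam #1, Lee #2), then patch (Sam #2, Lee #4), then test (Sam #3, Lee #5), then test (Sam #4, Lee #6), then patch (Sam #7, Lee #7) — 5 tasks in the same relative order in both, and the DP table's final entry dp[7][8] is also 5, so no common subsequence is longer.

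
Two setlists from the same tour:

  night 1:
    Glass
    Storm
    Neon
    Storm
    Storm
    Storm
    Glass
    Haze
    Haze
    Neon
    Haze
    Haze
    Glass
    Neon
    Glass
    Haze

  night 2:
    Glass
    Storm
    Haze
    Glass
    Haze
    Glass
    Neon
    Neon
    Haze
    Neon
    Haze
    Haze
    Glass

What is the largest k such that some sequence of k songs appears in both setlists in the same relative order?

9

Match Glass at night 1[1]=night 2[1], then Storm at night 1[2]=night 2[2], then Glass at night 1[7]=night 2[4], then Haze at night 1[8]=night 2[5], then Haze at night 1[9]=night 2[9], then Neon at night 1[10]=night 2[10], then Haze at night 1[11]=night 2[11], then Haze at night 1[12]=night 2[12], then Glass at night 1[15]=night 2[13] — 9 songs in the same relative order in both, and the DP table's final entry dp[16][13] is also 9, so no common subsequence is longer.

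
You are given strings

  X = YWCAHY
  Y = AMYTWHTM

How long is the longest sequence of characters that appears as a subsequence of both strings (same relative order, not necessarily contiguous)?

3

Taking Y at X[1]=Y[3]; then W at X[2]=Y[5]; then H at X[5]=Y[6] gives a common subsequence of length 3. Since dp[6][8] = 3, nothing longer is possible.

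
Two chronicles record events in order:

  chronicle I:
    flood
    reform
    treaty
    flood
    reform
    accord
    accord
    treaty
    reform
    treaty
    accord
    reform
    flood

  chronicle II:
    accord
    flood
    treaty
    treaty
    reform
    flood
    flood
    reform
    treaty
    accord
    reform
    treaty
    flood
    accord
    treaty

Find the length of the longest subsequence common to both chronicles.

Match flood at chronicle I[1]=chronicle II[2], then reform at chronicle I[2]=chronicle II[5], then flood at chronicle I[4]=chronicle II[7], then reform at chronicle I[5]=chronicle II[8], then accord at chronicle I[7]=chronicle II[10], then reform at chronicle I[9]=chronicle II[11], then treaty at chronicle I[10]=chronicle II[12], then accord at chronicle I[11]=chronicle II[14] — 8 events in the same relative order in both. Since dp[13][15] = 8, nothing longer is possible.

8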